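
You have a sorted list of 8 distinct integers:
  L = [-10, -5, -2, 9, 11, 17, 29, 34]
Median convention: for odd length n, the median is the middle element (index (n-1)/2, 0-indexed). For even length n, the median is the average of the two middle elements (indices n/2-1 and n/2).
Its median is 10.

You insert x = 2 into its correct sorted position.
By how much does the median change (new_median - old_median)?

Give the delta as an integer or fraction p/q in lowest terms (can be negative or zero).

Answer: -1

Derivation:
Old median = 10
After inserting x = 2: new sorted = [-10, -5, -2, 2, 9, 11, 17, 29, 34]
New median = 9
Delta = 9 - 10 = -1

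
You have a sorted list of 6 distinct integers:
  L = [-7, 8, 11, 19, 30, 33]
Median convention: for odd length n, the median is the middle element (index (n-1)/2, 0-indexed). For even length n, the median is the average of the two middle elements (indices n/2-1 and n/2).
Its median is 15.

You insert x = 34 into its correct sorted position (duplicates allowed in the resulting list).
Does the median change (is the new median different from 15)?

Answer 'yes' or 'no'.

Answer: yes

Derivation:
Old median = 15
Insert x = 34
New median = 19
Changed? yes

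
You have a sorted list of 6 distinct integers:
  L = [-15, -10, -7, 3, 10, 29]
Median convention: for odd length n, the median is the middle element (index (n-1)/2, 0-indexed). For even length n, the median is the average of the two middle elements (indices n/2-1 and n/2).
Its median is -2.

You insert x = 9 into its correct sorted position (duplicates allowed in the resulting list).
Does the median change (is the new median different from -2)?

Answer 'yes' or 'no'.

Answer: yes

Derivation:
Old median = -2
Insert x = 9
New median = 3
Changed? yes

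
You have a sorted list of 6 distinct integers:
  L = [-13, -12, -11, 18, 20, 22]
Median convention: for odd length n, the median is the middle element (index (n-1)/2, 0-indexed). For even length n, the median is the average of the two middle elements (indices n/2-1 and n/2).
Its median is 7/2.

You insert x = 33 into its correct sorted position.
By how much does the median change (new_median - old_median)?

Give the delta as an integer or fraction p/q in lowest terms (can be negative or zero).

Answer: 29/2

Derivation:
Old median = 7/2
After inserting x = 33: new sorted = [-13, -12, -11, 18, 20, 22, 33]
New median = 18
Delta = 18 - 7/2 = 29/2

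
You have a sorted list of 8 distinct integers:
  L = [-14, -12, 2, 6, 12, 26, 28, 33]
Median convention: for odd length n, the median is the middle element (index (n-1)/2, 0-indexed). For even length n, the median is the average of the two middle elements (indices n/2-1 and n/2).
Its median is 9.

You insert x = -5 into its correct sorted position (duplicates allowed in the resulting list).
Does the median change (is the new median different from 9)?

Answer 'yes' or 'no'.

Answer: yes

Derivation:
Old median = 9
Insert x = -5
New median = 6
Changed? yes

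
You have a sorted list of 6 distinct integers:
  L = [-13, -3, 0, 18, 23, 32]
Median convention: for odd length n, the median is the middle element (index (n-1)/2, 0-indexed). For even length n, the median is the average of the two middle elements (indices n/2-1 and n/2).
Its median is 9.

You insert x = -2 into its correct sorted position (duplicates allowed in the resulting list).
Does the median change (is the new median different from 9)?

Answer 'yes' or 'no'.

Answer: yes

Derivation:
Old median = 9
Insert x = -2
New median = 0
Changed? yes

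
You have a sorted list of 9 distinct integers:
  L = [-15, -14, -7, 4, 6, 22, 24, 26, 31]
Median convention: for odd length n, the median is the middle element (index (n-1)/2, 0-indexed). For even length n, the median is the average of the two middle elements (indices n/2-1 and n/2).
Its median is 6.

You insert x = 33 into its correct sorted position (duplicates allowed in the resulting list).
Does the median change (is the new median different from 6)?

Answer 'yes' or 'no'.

Answer: yes

Derivation:
Old median = 6
Insert x = 33
New median = 14
Changed? yes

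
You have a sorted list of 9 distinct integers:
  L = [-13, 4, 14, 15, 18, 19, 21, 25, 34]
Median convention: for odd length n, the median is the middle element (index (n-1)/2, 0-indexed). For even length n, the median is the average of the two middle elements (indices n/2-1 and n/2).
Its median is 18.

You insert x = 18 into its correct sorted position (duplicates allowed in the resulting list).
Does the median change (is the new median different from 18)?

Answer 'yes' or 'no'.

Old median = 18
Insert x = 18
New median = 18
Changed? no

Answer: no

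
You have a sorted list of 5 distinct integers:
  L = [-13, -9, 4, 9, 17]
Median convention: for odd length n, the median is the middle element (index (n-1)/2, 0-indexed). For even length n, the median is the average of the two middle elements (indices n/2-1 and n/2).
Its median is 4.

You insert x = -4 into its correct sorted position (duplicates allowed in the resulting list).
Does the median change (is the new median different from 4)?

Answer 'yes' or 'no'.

Old median = 4
Insert x = -4
New median = 0
Changed? yes

Answer: yes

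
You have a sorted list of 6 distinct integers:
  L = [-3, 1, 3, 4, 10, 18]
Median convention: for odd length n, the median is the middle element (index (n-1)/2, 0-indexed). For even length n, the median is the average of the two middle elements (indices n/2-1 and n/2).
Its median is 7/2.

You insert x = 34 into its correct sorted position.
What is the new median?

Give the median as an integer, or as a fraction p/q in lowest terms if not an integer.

Old list (sorted, length 6): [-3, 1, 3, 4, 10, 18]
Old median = 7/2
Insert x = 34
Old length even (6). Middle pair: indices 2,3 = 3,4.
New length odd (7). New median = single middle element.
x = 34: 6 elements are < x, 0 elements are > x.
New sorted list: [-3, 1, 3, 4, 10, 18, 34]
New median = 4

Answer: 4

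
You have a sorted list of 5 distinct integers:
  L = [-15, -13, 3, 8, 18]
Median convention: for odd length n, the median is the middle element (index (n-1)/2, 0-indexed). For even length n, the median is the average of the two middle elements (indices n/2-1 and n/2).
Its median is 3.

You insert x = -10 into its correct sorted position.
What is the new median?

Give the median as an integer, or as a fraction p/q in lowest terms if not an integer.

Old list (sorted, length 5): [-15, -13, 3, 8, 18]
Old median = 3
Insert x = -10
Old length odd (5). Middle was index 2 = 3.
New length even (6). New median = avg of two middle elements.
x = -10: 2 elements are < x, 3 elements are > x.
New sorted list: [-15, -13, -10, 3, 8, 18]
New median = -7/2

Answer: -7/2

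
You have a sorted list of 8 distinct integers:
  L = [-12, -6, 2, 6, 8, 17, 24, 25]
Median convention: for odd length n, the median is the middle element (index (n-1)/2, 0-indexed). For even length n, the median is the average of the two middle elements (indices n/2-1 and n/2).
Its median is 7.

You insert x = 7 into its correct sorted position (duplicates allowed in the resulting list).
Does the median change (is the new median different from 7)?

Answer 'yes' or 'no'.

Old median = 7
Insert x = 7
New median = 7
Changed? no

Answer: no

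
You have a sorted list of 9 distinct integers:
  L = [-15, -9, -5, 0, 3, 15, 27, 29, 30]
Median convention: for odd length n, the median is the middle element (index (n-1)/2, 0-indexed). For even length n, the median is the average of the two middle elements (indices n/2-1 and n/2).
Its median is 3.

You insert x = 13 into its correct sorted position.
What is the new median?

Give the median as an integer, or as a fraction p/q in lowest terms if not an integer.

Answer: 8

Derivation:
Old list (sorted, length 9): [-15, -9, -5, 0, 3, 15, 27, 29, 30]
Old median = 3
Insert x = 13
Old length odd (9). Middle was index 4 = 3.
New length even (10). New median = avg of two middle elements.
x = 13: 5 elements are < x, 4 elements are > x.
New sorted list: [-15, -9, -5, 0, 3, 13, 15, 27, 29, 30]
New median = 8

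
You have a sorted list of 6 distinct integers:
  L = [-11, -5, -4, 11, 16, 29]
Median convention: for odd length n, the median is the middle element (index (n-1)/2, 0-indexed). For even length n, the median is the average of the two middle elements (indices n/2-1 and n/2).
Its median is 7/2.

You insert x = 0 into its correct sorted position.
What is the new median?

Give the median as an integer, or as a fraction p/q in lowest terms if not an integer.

Old list (sorted, length 6): [-11, -5, -4, 11, 16, 29]
Old median = 7/2
Insert x = 0
Old length even (6). Middle pair: indices 2,3 = -4,11.
New length odd (7). New median = single middle element.
x = 0: 3 elements are < x, 3 elements are > x.
New sorted list: [-11, -5, -4, 0, 11, 16, 29]
New median = 0

Answer: 0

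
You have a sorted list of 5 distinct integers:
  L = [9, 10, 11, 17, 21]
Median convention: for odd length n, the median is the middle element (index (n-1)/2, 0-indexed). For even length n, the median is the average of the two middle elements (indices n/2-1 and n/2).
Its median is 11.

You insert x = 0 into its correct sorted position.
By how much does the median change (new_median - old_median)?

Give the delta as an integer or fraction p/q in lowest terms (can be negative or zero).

Answer: -1/2

Derivation:
Old median = 11
After inserting x = 0: new sorted = [0, 9, 10, 11, 17, 21]
New median = 21/2
Delta = 21/2 - 11 = -1/2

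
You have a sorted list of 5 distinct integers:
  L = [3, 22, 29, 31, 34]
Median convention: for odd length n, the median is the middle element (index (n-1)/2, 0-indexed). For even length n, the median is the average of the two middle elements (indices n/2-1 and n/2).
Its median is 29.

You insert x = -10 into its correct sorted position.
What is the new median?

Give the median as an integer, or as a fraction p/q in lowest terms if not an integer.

Old list (sorted, length 5): [3, 22, 29, 31, 34]
Old median = 29
Insert x = -10
Old length odd (5). Middle was index 2 = 29.
New length even (6). New median = avg of two middle elements.
x = -10: 0 elements are < x, 5 elements are > x.
New sorted list: [-10, 3, 22, 29, 31, 34]
New median = 51/2

Answer: 51/2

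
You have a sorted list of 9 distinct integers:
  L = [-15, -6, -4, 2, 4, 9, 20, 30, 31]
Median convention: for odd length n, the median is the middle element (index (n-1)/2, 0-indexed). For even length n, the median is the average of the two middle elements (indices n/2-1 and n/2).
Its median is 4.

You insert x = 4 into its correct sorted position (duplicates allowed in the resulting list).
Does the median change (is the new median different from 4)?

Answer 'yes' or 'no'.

Old median = 4
Insert x = 4
New median = 4
Changed? no

Answer: no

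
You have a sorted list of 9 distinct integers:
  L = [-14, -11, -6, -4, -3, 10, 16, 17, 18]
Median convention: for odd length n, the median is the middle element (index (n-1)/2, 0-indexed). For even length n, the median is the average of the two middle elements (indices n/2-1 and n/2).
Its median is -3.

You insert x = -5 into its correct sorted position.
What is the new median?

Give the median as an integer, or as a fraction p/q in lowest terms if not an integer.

Old list (sorted, length 9): [-14, -11, -6, -4, -3, 10, 16, 17, 18]
Old median = -3
Insert x = -5
Old length odd (9). Middle was index 4 = -3.
New length even (10). New median = avg of two middle elements.
x = -5: 3 elements are < x, 6 elements are > x.
New sorted list: [-14, -11, -6, -5, -4, -3, 10, 16, 17, 18]
New median = -7/2

Answer: -7/2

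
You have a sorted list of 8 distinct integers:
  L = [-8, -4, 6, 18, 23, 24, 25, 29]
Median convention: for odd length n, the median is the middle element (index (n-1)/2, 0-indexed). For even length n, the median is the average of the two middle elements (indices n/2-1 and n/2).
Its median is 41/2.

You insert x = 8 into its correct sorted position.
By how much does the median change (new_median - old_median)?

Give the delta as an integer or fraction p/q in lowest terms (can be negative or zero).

Old median = 41/2
After inserting x = 8: new sorted = [-8, -4, 6, 8, 18, 23, 24, 25, 29]
New median = 18
Delta = 18 - 41/2 = -5/2

Answer: -5/2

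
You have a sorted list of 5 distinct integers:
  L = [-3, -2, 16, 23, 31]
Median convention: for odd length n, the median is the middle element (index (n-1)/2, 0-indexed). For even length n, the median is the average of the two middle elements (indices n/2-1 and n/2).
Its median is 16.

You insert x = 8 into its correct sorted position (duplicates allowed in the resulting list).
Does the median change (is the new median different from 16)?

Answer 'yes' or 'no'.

Answer: yes

Derivation:
Old median = 16
Insert x = 8
New median = 12
Changed? yes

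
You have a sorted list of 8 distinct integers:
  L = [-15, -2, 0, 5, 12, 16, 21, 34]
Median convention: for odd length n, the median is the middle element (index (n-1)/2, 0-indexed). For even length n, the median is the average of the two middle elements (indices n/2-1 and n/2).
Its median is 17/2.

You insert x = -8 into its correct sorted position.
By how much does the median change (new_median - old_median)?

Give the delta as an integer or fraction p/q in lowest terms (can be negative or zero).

Old median = 17/2
After inserting x = -8: new sorted = [-15, -8, -2, 0, 5, 12, 16, 21, 34]
New median = 5
Delta = 5 - 17/2 = -7/2

Answer: -7/2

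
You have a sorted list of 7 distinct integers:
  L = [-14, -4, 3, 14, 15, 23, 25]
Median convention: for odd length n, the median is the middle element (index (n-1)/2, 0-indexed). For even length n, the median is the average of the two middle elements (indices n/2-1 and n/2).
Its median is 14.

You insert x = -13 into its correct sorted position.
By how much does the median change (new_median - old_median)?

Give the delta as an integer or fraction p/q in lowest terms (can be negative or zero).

Old median = 14
After inserting x = -13: new sorted = [-14, -13, -4, 3, 14, 15, 23, 25]
New median = 17/2
Delta = 17/2 - 14 = -11/2

Answer: -11/2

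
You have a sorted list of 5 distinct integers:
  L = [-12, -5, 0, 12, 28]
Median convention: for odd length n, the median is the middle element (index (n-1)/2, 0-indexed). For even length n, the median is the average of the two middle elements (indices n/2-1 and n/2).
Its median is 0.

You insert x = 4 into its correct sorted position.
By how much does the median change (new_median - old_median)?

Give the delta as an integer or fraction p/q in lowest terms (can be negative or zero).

Answer: 2

Derivation:
Old median = 0
After inserting x = 4: new sorted = [-12, -5, 0, 4, 12, 28]
New median = 2
Delta = 2 - 0 = 2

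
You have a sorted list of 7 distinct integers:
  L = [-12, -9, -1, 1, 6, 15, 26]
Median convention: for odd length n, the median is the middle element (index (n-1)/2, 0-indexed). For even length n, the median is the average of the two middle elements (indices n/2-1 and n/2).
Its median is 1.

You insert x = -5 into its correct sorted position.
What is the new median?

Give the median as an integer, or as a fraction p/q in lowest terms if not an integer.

Answer: 0

Derivation:
Old list (sorted, length 7): [-12, -9, -1, 1, 6, 15, 26]
Old median = 1
Insert x = -5
Old length odd (7). Middle was index 3 = 1.
New length even (8). New median = avg of two middle elements.
x = -5: 2 elements are < x, 5 elements are > x.
New sorted list: [-12, -9, -5, -1, 1, 6, 15, 26]
New median = 0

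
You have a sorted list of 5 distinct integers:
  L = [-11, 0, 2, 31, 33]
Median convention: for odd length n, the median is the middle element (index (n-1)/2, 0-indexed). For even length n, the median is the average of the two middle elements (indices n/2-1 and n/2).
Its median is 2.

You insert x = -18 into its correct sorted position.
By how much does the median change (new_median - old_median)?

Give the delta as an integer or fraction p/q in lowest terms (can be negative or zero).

Answer: -1

Derivation:
Old median = 2
After inserting x = -18: new sorted = [-18, -11, 0, 2, 31, 33]
New median = 1
Delta = 1 - 2 = -1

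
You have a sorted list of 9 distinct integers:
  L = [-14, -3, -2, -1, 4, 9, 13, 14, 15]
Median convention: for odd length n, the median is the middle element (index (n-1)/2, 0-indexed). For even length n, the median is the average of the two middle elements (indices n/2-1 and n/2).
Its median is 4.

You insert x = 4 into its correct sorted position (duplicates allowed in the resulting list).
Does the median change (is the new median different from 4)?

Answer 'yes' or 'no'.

Old median = 4
Insert x = 4
New median = 4
Changed? no

Answer: no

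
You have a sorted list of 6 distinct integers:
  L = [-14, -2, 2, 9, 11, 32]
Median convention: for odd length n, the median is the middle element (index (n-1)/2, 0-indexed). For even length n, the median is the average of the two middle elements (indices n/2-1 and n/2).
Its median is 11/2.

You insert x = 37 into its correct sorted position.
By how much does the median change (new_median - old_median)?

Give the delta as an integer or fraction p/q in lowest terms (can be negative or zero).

Answer: 7/2

Derivation:
Old median = 11/2
After inserting x = 37: new sorted = [-14, -2, 2, 9, 11, 32, 37]
New median = 9
Delta = 9 - 11/2 = 7/2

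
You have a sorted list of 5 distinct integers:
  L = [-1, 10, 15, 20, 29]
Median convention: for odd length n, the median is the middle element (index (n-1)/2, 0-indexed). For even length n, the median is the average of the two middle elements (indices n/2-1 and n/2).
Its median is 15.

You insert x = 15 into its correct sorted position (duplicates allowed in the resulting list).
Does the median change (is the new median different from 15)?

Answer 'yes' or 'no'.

Answer: no

Derivation:
Old median = 15
Insert x = 15
New median = 15
Changed? no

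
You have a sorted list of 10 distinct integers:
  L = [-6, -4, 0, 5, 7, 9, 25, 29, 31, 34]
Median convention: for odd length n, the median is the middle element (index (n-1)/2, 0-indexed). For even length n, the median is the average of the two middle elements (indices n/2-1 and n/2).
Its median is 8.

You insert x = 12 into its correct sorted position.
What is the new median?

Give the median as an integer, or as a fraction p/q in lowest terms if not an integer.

Answer: 9

Derivation:
Old list (sorted, length 10): [-6, -4, 0, 5, 7, 9, 25, 29, 31, 34]
Old median = 8
Insert x = 12
Old length even (10). Middle pair: indices 4,5 = 7,9.
New length odd (11). New median = single middle element.
x = 12: 6 elements are < x, 4 elements are > x.
New sorted list: [-6, -4, 0, 5, 7, 9, 12, 25, 29, 31, 34]
New median = 9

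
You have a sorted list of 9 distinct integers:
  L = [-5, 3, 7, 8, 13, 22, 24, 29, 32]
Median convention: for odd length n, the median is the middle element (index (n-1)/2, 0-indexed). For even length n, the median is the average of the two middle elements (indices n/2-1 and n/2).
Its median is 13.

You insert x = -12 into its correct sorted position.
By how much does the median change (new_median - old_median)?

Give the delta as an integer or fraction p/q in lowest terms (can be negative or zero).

Old median = 13
After inserting x = -12: new sorted = [-12, -5, 3, 7, 8, 13, 22, 24, 29, 32]
New median = 21/2
Delta = 21/2 - 13 = -5/2

Answer: -5/2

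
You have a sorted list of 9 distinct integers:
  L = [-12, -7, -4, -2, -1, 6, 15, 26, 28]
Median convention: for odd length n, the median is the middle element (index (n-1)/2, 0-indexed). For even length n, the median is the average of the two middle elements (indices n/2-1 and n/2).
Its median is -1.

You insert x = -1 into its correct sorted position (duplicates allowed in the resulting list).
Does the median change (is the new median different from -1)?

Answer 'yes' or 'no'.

Old median = -1
Insert x = -1
New median = -1
Changed? no

Answer: no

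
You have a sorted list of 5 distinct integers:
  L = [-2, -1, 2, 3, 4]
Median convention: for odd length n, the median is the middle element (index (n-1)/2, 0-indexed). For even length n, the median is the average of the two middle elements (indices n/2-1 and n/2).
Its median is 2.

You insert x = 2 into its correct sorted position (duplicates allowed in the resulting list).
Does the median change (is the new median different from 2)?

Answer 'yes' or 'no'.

Answer: no

Derivation:
Old median = 2
Insert x = 2
New median = 2
Changed? no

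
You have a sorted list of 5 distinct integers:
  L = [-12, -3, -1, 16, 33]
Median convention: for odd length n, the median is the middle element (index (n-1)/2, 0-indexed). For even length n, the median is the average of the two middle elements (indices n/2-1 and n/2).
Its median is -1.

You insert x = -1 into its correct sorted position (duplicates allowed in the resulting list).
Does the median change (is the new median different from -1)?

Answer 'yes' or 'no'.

Answer: no

Derivation:
Old median = -1
Insert x = -1
New median = -1
Changed? no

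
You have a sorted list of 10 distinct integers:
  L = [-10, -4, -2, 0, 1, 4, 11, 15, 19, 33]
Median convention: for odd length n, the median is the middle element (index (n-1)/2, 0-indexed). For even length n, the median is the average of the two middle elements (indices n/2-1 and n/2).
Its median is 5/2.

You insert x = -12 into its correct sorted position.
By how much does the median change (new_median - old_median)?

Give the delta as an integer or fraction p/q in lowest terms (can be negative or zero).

Old median = 5/2
After inserting x = -12: new sorted = [-12, -10, -4, -2, 0, 1, 4, 11, 15, 19, 33]
New median = 1
Delta = 1 - 5/2 = -3/2

Answer: -3/2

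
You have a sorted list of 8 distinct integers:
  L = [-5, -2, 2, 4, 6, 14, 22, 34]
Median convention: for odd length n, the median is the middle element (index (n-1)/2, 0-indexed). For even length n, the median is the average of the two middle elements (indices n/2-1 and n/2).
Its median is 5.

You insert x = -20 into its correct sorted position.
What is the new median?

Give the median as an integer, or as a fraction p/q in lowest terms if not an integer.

Answer: 4

Derivation:
Old list (sorted, length 8): [-5, -2, 2, 4, 6, 14, 22, 34]
Old median = 5
Insert x = -20
Old length even (8). Middle pair: indices 3,4 = 4,6.
New length odd (9). New median = single middle element.
x = -20: 0 elements are < x, 8 elements are > x.
New sorted list: [-20, -5, -2, 2, 4, 6, 14, 22, 34]
New median = 4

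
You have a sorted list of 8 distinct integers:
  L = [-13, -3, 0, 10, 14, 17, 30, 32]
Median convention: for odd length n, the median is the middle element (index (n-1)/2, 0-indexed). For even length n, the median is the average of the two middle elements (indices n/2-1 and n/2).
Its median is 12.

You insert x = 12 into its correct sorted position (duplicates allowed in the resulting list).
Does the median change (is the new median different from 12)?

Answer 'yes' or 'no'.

Answer: no

Derivation:
Old median = 12
Insert x = 12
New median = 12
Changed? no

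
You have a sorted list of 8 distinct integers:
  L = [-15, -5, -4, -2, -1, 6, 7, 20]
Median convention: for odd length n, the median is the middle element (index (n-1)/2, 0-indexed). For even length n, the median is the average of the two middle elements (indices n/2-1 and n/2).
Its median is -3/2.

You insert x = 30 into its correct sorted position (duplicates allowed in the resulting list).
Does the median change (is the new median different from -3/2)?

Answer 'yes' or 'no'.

Answer: yes

Derivation:
Old median = -3/2
Insert x = 30
New median = -1
Changed? yes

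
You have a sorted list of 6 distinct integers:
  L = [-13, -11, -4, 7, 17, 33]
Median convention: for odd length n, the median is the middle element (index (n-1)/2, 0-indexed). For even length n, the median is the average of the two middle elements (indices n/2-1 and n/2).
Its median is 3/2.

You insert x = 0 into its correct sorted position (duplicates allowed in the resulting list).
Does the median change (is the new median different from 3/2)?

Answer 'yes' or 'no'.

Old median = 3/2
Insert x = 0
New median = 0
Changed? yes

Answer: yes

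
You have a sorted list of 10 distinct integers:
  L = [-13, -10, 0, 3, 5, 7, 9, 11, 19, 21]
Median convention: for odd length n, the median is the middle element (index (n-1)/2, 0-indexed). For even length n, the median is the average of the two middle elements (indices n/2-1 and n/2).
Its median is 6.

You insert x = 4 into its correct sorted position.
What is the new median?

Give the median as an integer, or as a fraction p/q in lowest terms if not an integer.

Old list (sorted, length 10): [-13, -10, 0, 3, 5, 7, 9, 11, 19, 21]
Old median = 6
Insert x = 4
Old length even (10). Middle pair: indices 4,5 = 5,7.
New length odd (11). New median = single middle element.
x = 4: 4 elements are < x, 6 elements are > x.
New sorted list: [-13, -10, 0, 3, 4, 5, 7, 9, 11, 19, 21]
New median = 5

Answer: 5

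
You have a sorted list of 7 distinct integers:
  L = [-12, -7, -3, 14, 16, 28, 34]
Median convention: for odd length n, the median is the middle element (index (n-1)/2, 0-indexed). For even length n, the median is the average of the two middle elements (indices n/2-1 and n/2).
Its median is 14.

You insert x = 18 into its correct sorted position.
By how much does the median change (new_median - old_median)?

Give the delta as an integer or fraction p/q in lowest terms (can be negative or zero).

Answer: 1

Derivation:
Old median = 14
After inserting x = 18: new sorted = [-12, -7, -3, 14, 16, 18, 28, 34]
New median = 15
Delta = 15 - 14 = 1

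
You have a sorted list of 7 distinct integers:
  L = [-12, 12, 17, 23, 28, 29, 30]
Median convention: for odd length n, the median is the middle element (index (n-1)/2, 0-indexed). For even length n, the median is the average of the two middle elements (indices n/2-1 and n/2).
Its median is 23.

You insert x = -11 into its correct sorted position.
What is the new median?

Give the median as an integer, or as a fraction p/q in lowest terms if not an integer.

Old list (sorted, length 7): [-12, 12, 17, 23, 28, 29, 30]
Old median = 23
Insert x = -11
Old length odd (7). Middle was index 3 = 23.
New length even (8). New median = avg of two middle elements.
x = -11: 1 elements are < x, 6 elements are > x.
New sorted list: [-12, -11, 12, 17, 23, 28, 29, 30]
New median = 20

Answer: 20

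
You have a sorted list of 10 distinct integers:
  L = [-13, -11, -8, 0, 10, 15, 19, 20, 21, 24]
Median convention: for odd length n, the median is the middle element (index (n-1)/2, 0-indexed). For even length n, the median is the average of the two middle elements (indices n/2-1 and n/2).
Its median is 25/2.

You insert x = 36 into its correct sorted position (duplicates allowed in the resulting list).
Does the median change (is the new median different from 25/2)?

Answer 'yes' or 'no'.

Answer: yes

Derivation:
Old median = 25/2
Insert x = 36
New median = 15
Changed? yes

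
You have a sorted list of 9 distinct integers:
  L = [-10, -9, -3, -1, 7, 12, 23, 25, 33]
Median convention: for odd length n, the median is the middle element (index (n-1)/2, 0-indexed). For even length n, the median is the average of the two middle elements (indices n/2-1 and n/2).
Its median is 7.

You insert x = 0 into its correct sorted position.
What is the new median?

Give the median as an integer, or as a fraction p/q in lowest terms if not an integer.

Answer: 7/2

Derivation:
Old list (sorted, length 9): [-10, -9, -3, -1, 7, 12, 23, 25, 33]
Old median = 7
Insert x = 0
Old length odd (9). Middle was index 4 = 7.
New length even (10). New median = avg of two middle elements.
x = 0: 4 elements are < x, 5 elements are > x.
New sorted list: [-10, -9, -3, -1, 0, 7, 12, 23, 25, 33]
New median = 7/2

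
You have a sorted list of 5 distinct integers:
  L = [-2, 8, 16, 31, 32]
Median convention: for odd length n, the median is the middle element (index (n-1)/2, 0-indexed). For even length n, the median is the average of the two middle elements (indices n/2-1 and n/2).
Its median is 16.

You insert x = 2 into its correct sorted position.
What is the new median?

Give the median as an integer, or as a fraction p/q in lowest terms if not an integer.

Old list (sorted, length 5): [-2, 8, 16, 31, 32]
Old median = 16
Insert x = 2
Old length odd (5). Middle was index 2 = 16.
New length even (6). New median = avg of two middle elements.
x = 2: 1 elements are < x, 4 elements are > x.
New sorted list: [-2, 2, 8, 16, 31, 32]
New median = 12

Answer: 12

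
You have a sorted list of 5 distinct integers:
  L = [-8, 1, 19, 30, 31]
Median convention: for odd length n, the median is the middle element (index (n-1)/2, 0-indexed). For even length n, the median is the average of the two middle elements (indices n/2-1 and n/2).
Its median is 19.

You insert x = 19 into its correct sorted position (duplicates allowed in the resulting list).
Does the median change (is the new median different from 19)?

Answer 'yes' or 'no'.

Answer: no

Derivation:
Old median = 19
Insert x = 19
New median = 19
Changed? no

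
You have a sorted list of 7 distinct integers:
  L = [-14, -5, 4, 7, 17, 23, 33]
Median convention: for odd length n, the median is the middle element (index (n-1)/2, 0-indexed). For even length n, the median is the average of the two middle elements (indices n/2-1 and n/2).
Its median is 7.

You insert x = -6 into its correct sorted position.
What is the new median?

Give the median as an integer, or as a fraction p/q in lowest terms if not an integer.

Old list (sorted, length 7): [-14, -5, 4, 7, 17, 23, 33]
Old median = 7
Insert x = -6
Old length odd (7). Middle was index 3 = 7.
New length even (8). New median = avg of two middle elements.
x = -6: 1 elements are < x, 6 elements are > x.
New sorted list: [-14, -6, -5, 4, 7, 17, 23, 33]
New median = 11/2

Answer: 11/2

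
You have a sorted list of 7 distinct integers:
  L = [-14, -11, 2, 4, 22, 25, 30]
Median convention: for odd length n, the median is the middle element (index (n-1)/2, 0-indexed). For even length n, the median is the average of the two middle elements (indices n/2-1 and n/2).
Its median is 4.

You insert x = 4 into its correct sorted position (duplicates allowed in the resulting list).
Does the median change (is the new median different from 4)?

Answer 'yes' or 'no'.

Old median = 4
Insert x = 4
New median = 4
Changed? no

Answer: no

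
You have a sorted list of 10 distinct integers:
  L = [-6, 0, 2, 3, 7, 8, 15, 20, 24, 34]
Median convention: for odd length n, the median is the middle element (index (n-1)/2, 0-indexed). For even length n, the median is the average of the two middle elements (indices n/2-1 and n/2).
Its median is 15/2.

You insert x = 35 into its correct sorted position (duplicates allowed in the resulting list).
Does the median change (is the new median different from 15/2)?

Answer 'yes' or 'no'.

Old median = 15/2
Insert x = 35
New median = 8
Changed? yes

Answer: yes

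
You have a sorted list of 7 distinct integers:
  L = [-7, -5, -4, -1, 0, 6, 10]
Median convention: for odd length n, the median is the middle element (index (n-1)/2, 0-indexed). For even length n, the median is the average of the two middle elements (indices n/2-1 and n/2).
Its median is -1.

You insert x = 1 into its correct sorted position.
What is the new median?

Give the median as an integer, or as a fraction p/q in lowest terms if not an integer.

Answer: -1/2

Derivation:
Old list (sorted, length 7): [-7, -5, -4, -1, 0, 6, 10]
Old median = -1
Insert x = 1
Old length odd (7). Middle was index 3 = -1.
New length even (8). New median = avg of two middle elements.
x = 1: 5 elements are < x, 2 elements are > x.
New sorted list: [-7, -5, -4, -1, 0, 1, 6, 10]
New median = -1/2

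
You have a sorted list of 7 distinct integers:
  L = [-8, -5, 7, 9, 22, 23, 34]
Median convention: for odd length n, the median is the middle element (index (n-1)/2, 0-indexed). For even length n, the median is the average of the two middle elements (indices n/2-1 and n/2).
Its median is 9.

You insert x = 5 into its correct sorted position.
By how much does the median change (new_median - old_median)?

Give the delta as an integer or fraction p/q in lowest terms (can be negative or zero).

Answer: -1

Derivation:
Old median = 9
After inserting x = 5: new sorted = [-8, -5, 5, 7, 9, 22, 23, 34]
New median = 8
Delta = 8 - 9 = -1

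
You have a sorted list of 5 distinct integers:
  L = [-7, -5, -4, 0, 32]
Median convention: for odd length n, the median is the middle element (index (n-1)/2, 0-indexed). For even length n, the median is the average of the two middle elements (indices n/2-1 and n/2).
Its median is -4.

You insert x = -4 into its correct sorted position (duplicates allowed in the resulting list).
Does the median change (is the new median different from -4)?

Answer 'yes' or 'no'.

Old median = -4
Insert x = -4
New median = -4
Changed? no

Answer: no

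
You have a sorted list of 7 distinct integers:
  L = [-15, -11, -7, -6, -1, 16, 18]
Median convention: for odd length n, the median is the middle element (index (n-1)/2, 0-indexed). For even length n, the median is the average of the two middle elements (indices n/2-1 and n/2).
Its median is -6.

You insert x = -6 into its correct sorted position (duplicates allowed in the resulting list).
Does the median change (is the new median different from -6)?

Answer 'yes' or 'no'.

Answer: no

Derivation:
Old median = -6
Insert x = -6
New median = -6
Changed? no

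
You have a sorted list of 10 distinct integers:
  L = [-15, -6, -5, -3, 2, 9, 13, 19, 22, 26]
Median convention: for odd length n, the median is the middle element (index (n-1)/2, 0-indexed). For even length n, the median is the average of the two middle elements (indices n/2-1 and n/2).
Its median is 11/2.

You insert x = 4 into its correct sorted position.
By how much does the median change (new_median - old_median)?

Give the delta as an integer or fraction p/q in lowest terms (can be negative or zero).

Old median = 11/2
After inserting x = 4: new sorted = [-15, -6, -5, -3, 2, 4, 9, 13, 19, 22, 26]
New median = 4
Delta = 4 - 11/2 = -3/2

Answer: -3/2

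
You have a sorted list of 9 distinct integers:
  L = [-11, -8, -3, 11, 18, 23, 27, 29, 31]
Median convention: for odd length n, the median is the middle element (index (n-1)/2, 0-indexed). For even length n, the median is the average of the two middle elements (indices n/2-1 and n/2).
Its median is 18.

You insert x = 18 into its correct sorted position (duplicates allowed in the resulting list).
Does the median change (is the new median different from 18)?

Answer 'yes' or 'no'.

Answer: no

Derivation:
Old median = 18
Insert x = 18
New median = 18
Changed? no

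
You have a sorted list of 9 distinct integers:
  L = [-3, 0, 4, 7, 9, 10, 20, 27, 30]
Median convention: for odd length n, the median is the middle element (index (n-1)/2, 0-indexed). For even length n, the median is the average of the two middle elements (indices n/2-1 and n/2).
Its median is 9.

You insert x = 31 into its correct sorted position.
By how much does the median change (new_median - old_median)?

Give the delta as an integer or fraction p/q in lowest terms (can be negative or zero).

Answer: 1/2

Derivation:
Old median = 9
After inserting x = 31: new sorted = [-3, 0, 4, 7, 9, 10, 20, 27, 30, 31]
New median = 19/2
Delta = 19/2 - 9 = 1/2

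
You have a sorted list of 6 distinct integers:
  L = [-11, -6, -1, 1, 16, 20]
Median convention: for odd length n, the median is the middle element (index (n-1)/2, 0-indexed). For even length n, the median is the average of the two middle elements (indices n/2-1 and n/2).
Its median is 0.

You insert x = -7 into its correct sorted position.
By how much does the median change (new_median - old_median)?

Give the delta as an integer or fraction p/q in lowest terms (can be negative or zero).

Answer: -1

Derivation:
Old median = 0
After inserting x = -7: new sorted = [-11, -7, -6, -1, 1, 16, 20]
New median = -1
Delta = -1 - 0 = -1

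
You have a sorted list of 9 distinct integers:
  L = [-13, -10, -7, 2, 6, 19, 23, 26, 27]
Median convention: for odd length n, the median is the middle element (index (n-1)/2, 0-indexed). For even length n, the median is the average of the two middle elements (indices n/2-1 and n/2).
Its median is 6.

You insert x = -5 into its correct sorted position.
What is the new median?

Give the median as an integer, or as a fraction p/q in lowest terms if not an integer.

Answer: 4

Derivation:
Old list (sorted, length 9): [-13, -10, -7, 2, 6, 19, 23, 26, 27]
Old median = 6
Insert x = -5
Old length odd (9). Middle was index 4 = 6.
New length even (10). New median = avg of two middle elements.
x = -5: 3 elements are < x, 6 elements are > x.
New sorted list: [-13, -10, -7, -5, 2, 6, 19, 23, 26, 27]
New median = 4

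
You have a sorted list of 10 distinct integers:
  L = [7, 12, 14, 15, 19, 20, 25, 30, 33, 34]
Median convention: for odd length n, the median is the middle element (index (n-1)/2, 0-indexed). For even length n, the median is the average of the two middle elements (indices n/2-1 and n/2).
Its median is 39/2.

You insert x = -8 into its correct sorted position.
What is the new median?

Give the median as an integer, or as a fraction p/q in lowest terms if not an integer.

Old list (sorted, length 10): [7, 12, 14, 15, 19, 20, 25, 30, 33, 34]
Old median = 39/2
Insert x = -8
Old length even (10). Middle pair: indices 4,5 = 19,20.
New length odd (11). New median = single middle element.
x = -8: 0 elements are < x, 10 elements are > x.
New sorted list: [-8, 7, 12, 14, 15, 19, 20, 25, 30, 33, 34]
New median = 19

Answer: 19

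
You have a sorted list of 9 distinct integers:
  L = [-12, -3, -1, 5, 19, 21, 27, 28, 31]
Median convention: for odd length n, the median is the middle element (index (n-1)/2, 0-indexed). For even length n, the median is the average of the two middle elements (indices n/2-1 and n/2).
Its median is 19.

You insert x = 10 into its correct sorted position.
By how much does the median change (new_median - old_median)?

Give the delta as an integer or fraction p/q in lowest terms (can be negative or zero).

Answer: -9/2

Derivation:
Old median = 19
After inserting x = 10: new sorted = [-12, -3, -1, 5, 10, 19, 21, 27, 28, 31]
New median = 29/2
Delta = 29/2 - 19 = -9/2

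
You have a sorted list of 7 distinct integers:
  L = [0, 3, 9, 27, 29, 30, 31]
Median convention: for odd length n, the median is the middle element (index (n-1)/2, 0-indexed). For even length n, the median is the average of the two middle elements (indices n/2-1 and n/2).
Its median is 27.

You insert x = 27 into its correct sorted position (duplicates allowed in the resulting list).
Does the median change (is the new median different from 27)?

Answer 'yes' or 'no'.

Answer: no

Derivation:
Old median = 27
Insert x = 27
New median = 27
Changed? no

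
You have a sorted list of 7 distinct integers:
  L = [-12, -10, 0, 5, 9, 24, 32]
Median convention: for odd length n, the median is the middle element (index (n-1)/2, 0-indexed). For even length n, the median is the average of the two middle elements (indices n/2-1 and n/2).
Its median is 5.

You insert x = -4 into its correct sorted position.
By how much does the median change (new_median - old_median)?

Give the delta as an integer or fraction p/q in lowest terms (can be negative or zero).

Answer: -5/2

Derivation:
Old median = 5
After inserting x = -4: new sorted = [-12, -10, -4, 0, 5, 9, 24, 32]
New median = 5/2
Delta = 5/2 - 5 = -5/2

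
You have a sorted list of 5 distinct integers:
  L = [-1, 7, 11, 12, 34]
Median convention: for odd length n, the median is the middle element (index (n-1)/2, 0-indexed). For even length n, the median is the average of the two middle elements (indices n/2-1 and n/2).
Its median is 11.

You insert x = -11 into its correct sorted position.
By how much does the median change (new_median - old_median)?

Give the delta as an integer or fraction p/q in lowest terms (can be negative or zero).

Answer: -2

Derivation:
Old median = 11
After inserting x = -11: new sorted = [-11, -1, 7, 11, 12, 34]
New median = 9
Delta = 9 - 11 = -2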